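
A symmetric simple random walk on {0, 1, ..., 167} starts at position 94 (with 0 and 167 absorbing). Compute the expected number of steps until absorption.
E[τ | X_0 = 94] = 6862

Let v_k = E[τ | X_0 = k]. Boundary: v_0 = v_167 = 0. Recurrence: v_k = 1 + (v_{k-1} + v_{k+1})/2 for 1 ≤ k ≤ 166. The particular solution to v_k − (v_{k-1} + v_{k+1})/2 = 1 is v_k = −k^2. Adding homogeneous solution A + B k and matching boundaries gives v_k = k (167 − k). Substituting k = 94: v_94 = 94 · 73 = 6862.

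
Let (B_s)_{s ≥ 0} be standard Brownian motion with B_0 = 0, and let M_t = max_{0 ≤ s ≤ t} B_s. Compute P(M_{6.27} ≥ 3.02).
P(M_{6.27} ≥ 3.02) = 2·P(B_{6.27} ≥ 3.02) = 2(1 − Φ(3.02/√6.27)) ≈ 0.2278

By the reflection principle for Brownian motion, P(M_t ≥ a) = 2 · P(B_t ≥ a) for a ≥ 0. Since B_t ~ N(0, t), P(B_t ≥ 3.02) = 1 − Φ(3.02/√t) = 1 − Φ(3.02/√6.27) = 1 − Φ(1.2061). So
  P(M_{6.27} ≥ 3.02) = 2(1 − Φ(1.2061)) ≈ 0.2278.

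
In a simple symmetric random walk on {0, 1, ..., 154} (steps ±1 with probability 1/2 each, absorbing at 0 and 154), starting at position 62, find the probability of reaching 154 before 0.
P(hit 154 before 0) = 62/154 = 31/77

Let u_k = P(hit 154 before 0 | start at k). Then u_0 = 0, u_154 = 1, and u_k = u_{k-1}/2 + u_{k+1}/2 for 1 ≤ k ≤ 153. This harmonic recurrence is solved by u_k = k/154, giving u_62 = 62/154 = 31/77.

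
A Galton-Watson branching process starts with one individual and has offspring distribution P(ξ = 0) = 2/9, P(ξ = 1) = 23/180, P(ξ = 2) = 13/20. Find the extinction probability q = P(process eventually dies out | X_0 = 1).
q = 40/117

The pgf is f(s) = 2/9 + 23/180·s + 13/20·s². The extinction probability q is the smallest fixed point of f in [0, 1]. Setting s = f(s):
  13/20·s² + (23/180 − 1)·s + 2/9 = 0
  13/20·s² − (2/9 + 13/20)·s + 2/9 = 0
which factors as (s − 1)·(13/20·s − 2/9) = 0, giving roots s = 1 and s = (2/9)/(13/20) = 40/117.
Mean offspring μ = 23/180 + 2·13/20 = 257/180 > 1 (supercritical), so q < 1. The extinction probability is the smaller root: q = (2/9)/(13/20) = 40/117.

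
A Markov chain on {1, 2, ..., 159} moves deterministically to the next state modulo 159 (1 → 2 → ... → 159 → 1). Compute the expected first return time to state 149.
E[T_149 | X_0 = 149] = 159

The chain cycles deterministically, so starting at state 149 it returns in exactly 159 steps. Equivalently, the stationary distribution is uniform π_j = 1/159 for every state j, so by Kac's formula E[T_149] = 1/π_149 = 159.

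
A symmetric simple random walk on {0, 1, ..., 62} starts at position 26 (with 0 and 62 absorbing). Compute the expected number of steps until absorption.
E[τ | X_0 = 26] = 936

Let v_k = E[τ | X_0 = k]. Boundary: v_0 = v_62 = 0. Recurrence: v_k = 1 + (v_{k-1} + v_{k+1})/2 for 1 ≤ k ≤ 61. The particular solution to v_k − (v_{k-1} + v_{k+1})/2 = 1 is v_k = −k^2. Adding homogeneous solution A + B k and matching boundaries gives v_k = k (62 − k). Substituting k = 26: v_26 = 26 · 36 = 936.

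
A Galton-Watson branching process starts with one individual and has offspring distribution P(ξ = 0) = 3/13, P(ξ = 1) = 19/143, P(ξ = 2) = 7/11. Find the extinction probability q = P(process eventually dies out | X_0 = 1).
q = 33/91

The pgf is f(s) = 3/13 + 19/143·s + 7/11·s². The extinction probability q is the smallest fixed point of f in [0, 1]. Setting s = f(s):
  7/11·s² + (19/143 − 1)·s + 3/13 = 0
  7/11·s² − (3/13 + 7/11)·s + 3/13 = 0
which factors as (s − 1)·(7/11·s − 3/13) = 0, giving roots s = 1 and s = (3/13)/(7/11) = 33/91.
Mean offspring μ = 19/143 + 2·7/11 = 201/143 > 1 (supercritical), so q < 1. The extinction probability is the smaller root: q = (3/13)/(7/11) = 33/91.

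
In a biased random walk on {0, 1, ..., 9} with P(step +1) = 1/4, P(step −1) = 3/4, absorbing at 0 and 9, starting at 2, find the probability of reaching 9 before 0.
P(hit 9 before 0) = (1 − (3)^2) / (1 − (3)^9) = 4/9841

Let u_k denote P(reach 9 before 0 | start at k). Boundary: u_0 = 0, u_9 = 1. Recurrence: u_k = 1/4·u_{k+1} + 3/4·u_{k-1} for 1 ≤ k ≤ 8. Try u_k = A + B·r^k with r = q/p = (3/4)/(1/4) = 3. Substitution satisfies the recurrence; boundary conditions give:
  u_k = (1 − r^k) / (1 − r^N) = (1 − (3)^2) / (1 − (3)^9) = 4/9841.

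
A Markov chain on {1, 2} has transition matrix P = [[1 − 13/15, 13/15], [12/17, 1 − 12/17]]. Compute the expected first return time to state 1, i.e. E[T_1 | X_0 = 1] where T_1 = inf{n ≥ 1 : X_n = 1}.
E[T_1 | X_0 = 1] = 1/π_1 = 401/180

For an irreducible recurrent Markov chain with stationary distribution π, E[T_i | X_0 = i] = 1/π_i (Kac's formula). Here π_1 = (12/17)/(13/15 + 12/17) = (12/17)/(401/255) = 180/401, so E[T_1 | X_0 = 1] = 1/π_1 = (13/15 + 12/17)/(12/17) = (401/255)/(12/17) = 401/180.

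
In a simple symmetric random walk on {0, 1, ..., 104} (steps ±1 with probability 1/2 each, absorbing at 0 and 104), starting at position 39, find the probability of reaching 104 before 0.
P(hit 104 before 0) = 39/104 = 3/8

Let u_k = P(hit 104 before 0 | start at k). Then u_0 = 0, u_104 = 1, and u_k = u_{k-1}/2 + u_{k+1}/2 for 1 ≤ k ≤ 103. This harmonic recurrence is solved by u_k = k/104, giving u_39 = 39/104 = 3/8.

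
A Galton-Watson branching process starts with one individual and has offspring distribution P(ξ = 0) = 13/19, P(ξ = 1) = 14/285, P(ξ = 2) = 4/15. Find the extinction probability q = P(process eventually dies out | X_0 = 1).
q = 1

Mean offspring μ = 0·13/19 + 1·14/285 + 2·4/15 = 166/285 ≤ 1. For μ ≤ 1 with offspring not concentrated at 1, the Galton-Watson process goes extinct almost surely, so q = 1.
(Algebraic check: The pgf is f(s) = 13/19 + 14/285·s + 4/15·s². The extinction probability q is the smallest fixed point of f in [0, 1]. Setting s = f(s):
  4/15·s² + (14/285 − 1)·s + 13/19 = 0
  4/15·s² − (13/19 + 4/15)·s + 13/19 = 0
which factors as (s − 1)·(4/15·s − 13/19) = 0, giving roots s = 1 and s = (13/19)/(4/15) = 195/76. Since 195/76 ≥ 1, the smallest root in [0, 1] is s = 1.)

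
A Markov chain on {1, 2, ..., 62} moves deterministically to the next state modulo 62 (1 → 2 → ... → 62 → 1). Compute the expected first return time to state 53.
E[T_53 | X_0 = 53] = 62

The chain cycles deterministically, so starting at state 53 it returns in exactly 62 steps. Equivalently, the stationary distribution is uniform π_j = 1/62 for every state j, so by Kac's formula E[T_53] = 1/π_53 = 62.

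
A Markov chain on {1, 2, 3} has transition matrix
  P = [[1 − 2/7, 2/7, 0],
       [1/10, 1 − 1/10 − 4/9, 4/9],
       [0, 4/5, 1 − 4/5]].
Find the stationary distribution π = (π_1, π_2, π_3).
π = (9/49, 180/343, 100/343)

This is a birth-death chain on three states, which satisfies detailed balance: π_1 · P_{12} = π_2 · P_{21} and π_2 · P_{23} = π_3 · P_{32}.
From π_1 · 2/7 = π_2 · 1/10: π_2/π_1 = (2/7)/(1/10) = 20/7.
From π_2 · 4/9 = π_3 · 4/5: π_3/π_2 = (4/9)/(4/5) = 5/9.
Take π_1 proportional to 1; then unnormalized π = (1, 20/7, 100/63). Normalize by dividing by the sum 49/9:
  π = (9/49, 180/343, 100/343).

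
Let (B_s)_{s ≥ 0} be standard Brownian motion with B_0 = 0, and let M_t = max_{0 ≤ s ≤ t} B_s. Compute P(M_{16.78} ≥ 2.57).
P(M_{16.78} ≥ 2.57) = 2·P(B_{16.78} ≥ 2.57) = 2(1 − Φ(2.57/√16.78)) ≈ 0.5304

By the reflection principle for Brownian motion, P(M_t ≥ a) = 2 · P(B_t ≥ a) for a ≥ 0. Since B_t ~ N(0, t), P(B_t ≥ 2.57) = 1 − Φ(2.57/√t) = 1 − Φ(2.57/√16.78) = 1 − Φ(0.6274). So
  P(M_{16.78} ≥ 2.57) = 2(1 − Φ(0.6274)) ≈ 0.5304.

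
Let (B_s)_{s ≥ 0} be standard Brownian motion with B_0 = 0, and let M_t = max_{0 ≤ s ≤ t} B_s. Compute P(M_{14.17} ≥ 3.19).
P(M_{14.17} ≥ 3.19) = 2·P(B_{14.17} ≥ 3.19) = 2(1 − Φ(3.19/√14.17)) ≈ 0.3968

By the reflection principle for Brownian motion, P(M_t ≥ a) = 2 · P(B_t ≥ a) for a ≥ 0. Since B_t ~ N(0, t), P(B_t ≥ 3.19) = 1 − Φ(3.19/√t) = 1 − Φ(3.19/√14.17) = 1 − Φ(0.8474). So
  P(M_{14.17} ≥ 3.19) = 2(1 − Φ(0.8474)) ≈ 0.3968.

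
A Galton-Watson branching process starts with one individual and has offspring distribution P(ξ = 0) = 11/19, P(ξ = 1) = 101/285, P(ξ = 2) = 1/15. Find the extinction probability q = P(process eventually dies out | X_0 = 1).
q = 1

Mean offspring μ = 0·11/19 + 1·101/285 + 2·1/15 = 139/285 ≤ 1. For μ ≤ 1 with offspring not concentrated at 1, the Galton-Watson process goes extinct almost surely, so q = 1.
(Algebraic check: The pgf is f(s) = 11/19 + 101/285·s + 1/15·s². The extinction probability q is the smallest fixed point of f in [0, 1]. Setting s = f(s):
  1/15·s² + (101/285 − 1)·s + 11/19 = 0
  1/15·s² − (11/19 + 1/15)·s + 11/19 = 0
which factors as (s − 1)·(1/15·s − 11/19) = 0, giving roots s = 1 and s = (11/19)/(1/15) = 165/19. Since 165/19 ≥ 1, the smallest root in [0, 1] is s = 1.)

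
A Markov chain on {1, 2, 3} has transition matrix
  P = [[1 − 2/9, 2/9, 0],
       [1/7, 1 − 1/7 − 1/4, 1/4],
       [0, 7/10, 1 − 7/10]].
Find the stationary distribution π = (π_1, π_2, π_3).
π = (9/28, 1/2, 5/28)

This is a birth-death chain on three states, which satisfies detailed balance: π_1 · P_{12} = π_2 · P_{21} and π_2 · P_{23} = π_3 · P_{32}.
From π_1 · 2/9 = π_2 · 1/7: π_2/π_1 = (2/9)/(1/7) = 14/9.
From π_2 · 1/4 = π_3 · 7/10: π_3/π_2 = (1/4)/(7/10) = 5/14.
Take π_1 proportional to 1; then unnormalized π = (1, 14/9, 5/9). Normalize by dividing by the sum 28/9:
  π = (9/28, 1/2, 5/28).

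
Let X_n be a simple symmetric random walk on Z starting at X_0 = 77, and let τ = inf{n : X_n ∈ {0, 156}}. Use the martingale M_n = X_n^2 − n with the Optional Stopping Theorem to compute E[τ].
E[τ] = 6083

M_n = X_n^2 − n is a martingale (since E[X_{n+1}^2 | F_n] = X_n^2 + 1). By OST (τ has finite mean in a bounded region), E[M_τ] = E[M_0] = X_0^2 − 0 = 77^2 = 5929. Also E[M_τ] = E[X_τ^2] − E[τ]. The walk exits at 0 or 156, with P(hit 156 first) = 77/156, so E[X_τ^2] = 156^2 · 77/156 + 0 = 12012. Thus E[τ] = E[X_τ^2] − E[M_τ] = 12012 − 5929 = 6083 = 77(156 − 77) = 6083.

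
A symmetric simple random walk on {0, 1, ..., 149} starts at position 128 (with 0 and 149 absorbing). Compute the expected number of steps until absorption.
E[τ | X_0 = 128] = 2688

Let v_k = E[τ | X_0 = k]. Boundary: v_0 = v_149 = 0. Recurrence: v_k = 1 + (v_{k-1} + v_{k+1})/2 for 1 ≤ k ≤ 148. The particular solution to v_k − (v_{k-1} + v_{k+1})/2 = 1 is v_k = −k^2. Adding homogeneous solution A + B k and matching boundaries gives v_k = k (149 − k). Substituting k = 128: v_128 = 128 · 21 = 2688.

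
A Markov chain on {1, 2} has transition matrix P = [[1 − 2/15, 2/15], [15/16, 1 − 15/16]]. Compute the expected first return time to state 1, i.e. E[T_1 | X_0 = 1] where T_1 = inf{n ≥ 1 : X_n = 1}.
E[T_1 | X_0 = 1] = 1/π_1 = 257/225

For an irreducible recurrent Markov chain with stationary distribution π, E[T_i | X_0 = i] = 1/π_i (Kac's formula). Here π_1 = (15/16)/(2/15 + 15/16) = (15/16)/(257/240) = 225/257, so E[T_1 | X_0 = 1] = 1/π_1 = (2/15 + 15/16)/(15/16) = (257/240)/(15/16) = 257/225.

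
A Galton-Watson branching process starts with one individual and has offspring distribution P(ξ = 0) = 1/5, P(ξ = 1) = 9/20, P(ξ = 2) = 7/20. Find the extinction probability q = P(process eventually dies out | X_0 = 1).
q = 4/7

The pgf is f(s) = 1/5 + 9/20·s + 7/20·s². The extinction probability q is the smallest fixed point of f in [0, 1]. Setting s = f(s):
  7/20·s² + (9/20 − 1)·s + 1/5 = 0
  7/20·s² − (1/5 + 7/20)·s + 1/5 = 0
which factors as (s − 1)·(7/20·s − 1/5) = 0, giving roots s = 1 and s = (1/5)/(7/20) = 4/7.
Mean offspring μ = 9/20 + 2·7/20 = 23/20 > 1 (supercritical), so q < 1. The extinction probability is the smaller root: q = (1/5)/(7/20) = 4/7.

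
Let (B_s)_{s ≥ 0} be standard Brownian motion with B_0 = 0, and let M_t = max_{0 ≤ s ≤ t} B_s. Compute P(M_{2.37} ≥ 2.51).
P(M_{2.37} ≥ 2.51) = 2·P(B_{2.37} ≥ 2.51) = 2(1 − Φ(2.51/√2.37)) ≈ 0.1030

By the reflection principle for Brownian motion, P(M_t ≥ a) = 2 · P(B_t ≥ a) for a ≥ 0. Since B_t ~ N(0, t), P(B_t ≥ 2.51) = 1 − Φ(2.51/√t) = 1 − Φ(2.51/√2.37) = 1 − Φ(1.6304). So
  P(M_{2.37} ≥ 2.51) = 2(1 − Φ(1.6304)) ≈ 0.1030.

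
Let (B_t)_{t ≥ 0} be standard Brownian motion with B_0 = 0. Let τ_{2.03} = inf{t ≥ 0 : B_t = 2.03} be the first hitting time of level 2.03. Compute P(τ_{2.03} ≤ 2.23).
P(τ_{2.03} ≤ 2.23) = 2(1 − Φ(2.03/√2.23)) = 2(1 − Φ(1.3594)) ≈ 0.1740

By the reflection principle for standard BM, P(τ_b ≤ t) = 2 · P(B_t ≥ b). Since B_t ~ N(0, t), P(B_t ≥ 2.03) = 1 − Φ(2.03/√t) = 1 − Φ(2.03/√2.23) = 1 − Φ(1.3594) ≈ 0.08701. Doubling: P(τ_{2.03} ≤ 2.23) ≈ 2 · 0.08701 = 0.17402 ≈ 0.1740.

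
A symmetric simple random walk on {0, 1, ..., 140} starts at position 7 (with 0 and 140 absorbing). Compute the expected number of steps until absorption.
E[τ | X_0 = 7] = 931

Let v_k = E[τ | X_0 = k]. Boundary: v_0 = v_140 = 0. Recurrence: v_k = 1 + (v_{k-1} + v_{k+1})/2 for 1 ≤ k ≤ 139. The particular solution to v_k − (v_{k-1} + v_{k+1})/2 = 1 is v_k = −k^2. Adding homogeneous solution A + B k and matching boundaries gives v_k = k (140 − k). Substituting k = 7: v_7 = 7 · 133 = 931.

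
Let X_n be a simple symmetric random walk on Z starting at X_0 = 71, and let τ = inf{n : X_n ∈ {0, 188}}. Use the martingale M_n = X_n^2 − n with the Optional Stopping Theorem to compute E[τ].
E[τ] = 8307

M_n = X_n^2 − n is a martingale (since E[X_{n+1}^2 | F_n] = X_n^2 + 1). By OST (τ has finite mean in a bounded region), E[M_τ] = E[M_0] = X_0^2 − 0 = 71^2 = 5041. Also E[M_τ] = E[X_τ^2] − E[τ]. The walk exits at 0 or 188, with P(hit 188 first) = 71/188, so E[X_τ^2] = 188^2 · 71/188 + 0 = 13348. Thus E[τ] = E[X_τ^2] − E[M_τ] = 13348 − 5041 = 8307 = 71(188 − 71) = 8307.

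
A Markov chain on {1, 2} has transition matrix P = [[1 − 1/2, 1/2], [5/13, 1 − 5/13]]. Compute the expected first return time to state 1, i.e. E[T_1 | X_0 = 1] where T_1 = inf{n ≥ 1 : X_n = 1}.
E[T_1 | X_0 = 1] = 1/π_1 = 23/10

For an irreducible recurrent Markov chain with stationary distribution π, E[T_i | X_0 = i] = 1/π_i (Kac's formula). Here π_1 = (5/13)/(1/2 + 5/13) = (5/13)/(23/26) = 10/23, so E[T_1 | X_0 = 1] = 1/π_1 = (1/2 + 5/13)/(5/13) = (23/26)/(5/13) = 23/10.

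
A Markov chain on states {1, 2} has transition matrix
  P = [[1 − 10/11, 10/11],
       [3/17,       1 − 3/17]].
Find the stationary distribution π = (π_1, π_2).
π_1 = 33/203, π_2 = 170/203

Solve πP = π with π_1 + π_2 = 1. From πP = π: π_1 · (1 − 10/11) + π_2 · 3/17 = π_1 ⇒ π_2 · 3/17 = π_1 · 10/11 ⇒ π_2/π_1 = (10/11)/(3/17) = 170/33. Together with π_1 + π_2 = 1:
  π_1 = (3/17)/(10/11 + 3/17) = (3/17)/(203/187) = 33/203,
  π_2 = (10/11)/(10/11 + 3/17) = (10/11)/(203/187) = 170/203.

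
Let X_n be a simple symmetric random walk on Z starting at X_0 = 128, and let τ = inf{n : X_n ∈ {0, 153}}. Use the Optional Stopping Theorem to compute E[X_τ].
E[X_τ] = 128

X_n is a martingale and τ is a bounded-mean stopping time (indeed τ is finite a.s. with bounded expectation since the walk is in a bounded region). By the OST, E[X_τ] = E[X_0] = 128. Equivalently: E[X_τ] = 153 · P(hit 153 first) + 0 · P(hit 0 first) = 153 · (128/153) = 128.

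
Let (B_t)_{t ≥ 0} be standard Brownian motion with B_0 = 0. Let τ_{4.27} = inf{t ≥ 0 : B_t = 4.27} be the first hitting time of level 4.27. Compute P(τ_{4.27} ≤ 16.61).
P(τ_{4.27} ≤ 16.61) = 2(1 − Φ(4.27/√16.61)) = 2(1 − Φ(1.0477)) ≈ 0.2948

By the reflection principle for standard BM, P(τ_b ≤ t) = 2 · P(B_t ≥ b). Since B_t ~ N(0, t), P(B_t ≥ 4.27) = 1 − Φ(4.27/√t) = 1 − Φ(4.27/√16.61) = 1 − Φ(1.0477) ≈ 0.14739. Doubling: P(τ_{4.27} ≤ 16.61) ≈ 2 · 0.14739 = 0.29478 ≈ 0.2948.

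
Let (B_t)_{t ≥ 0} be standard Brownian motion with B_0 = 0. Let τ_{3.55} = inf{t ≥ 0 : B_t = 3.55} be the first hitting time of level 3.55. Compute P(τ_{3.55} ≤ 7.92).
P(τ_{3.55} ≤ 7.92) = 2(1 − Φ(3.55/√7.92)) = 2(1 − Φ(1.2614)) ≈ 0.2072

By the reflection principle for standard BM, P(τ_b ≤ t) = 2 · P(B_t ≥ b). Since B_t ~ N(0, t), P(B_t ≥ 3.55) = 1 − Φ(3.55/√t) = 1 − Φ(3.55/√7.92) = 1 − Φ(1.2614) ≈ 0.10358. Doubling: P(τ_{3.55} ≤ 7.92) ≈ 2 · 0.10358 = 0.20716 ≈ 0.2072.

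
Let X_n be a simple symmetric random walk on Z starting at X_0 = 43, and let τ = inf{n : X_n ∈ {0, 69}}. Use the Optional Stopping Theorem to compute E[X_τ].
E[X_τ] = 43

X_n is a martingale and τ is a bounded-mean stopping time (indeed τ is finite a.s. with bounded expectation since the walk is in a bounded region). By the OST, E[X_τ] = E[X_0] = 43. Equivalently: E[X_τ] = 69 · P(hit 69 first) + 0 · P(hit 0 first) = 69 · (43/69) = 43.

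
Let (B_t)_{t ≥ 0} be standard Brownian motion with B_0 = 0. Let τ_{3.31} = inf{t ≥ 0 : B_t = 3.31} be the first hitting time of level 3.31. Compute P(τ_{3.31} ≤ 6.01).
P(τ_{3.31} ≤ 6.01) = 2(1 − Φ(3.31/√6.01)) = 2(1 − Φ(1.3502)) ≈ 0.1770

By the reflection principle for standard BM, P(τ_b ≤ t) = 2 · P(B_t ≥ b). Since B_t ~ N(0, t), P(B_t ≥ 3.31) = 1 − Φ(3.31/√t) = 1 − Φ(3.31/√6.01) = 1 − Φ(1.3502) ≈ 0.08848. Doubling: P(τ_{3.31} ≤ 6.01) ≈ 2 · 0.08848 = 0.17696 ≈ 0.1770.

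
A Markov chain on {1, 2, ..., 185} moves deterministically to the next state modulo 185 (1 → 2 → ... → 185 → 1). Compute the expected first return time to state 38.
E[T_38 | X_0 = 38] = 185

The chain cycles deterministically, so starting at state 38 it returns in exactly 185 steps. Equivalently, the stationary distribution is uniform π_j = 1/185 for every state j, so by Kac's formula E[T_38] = 1/π_38 = 185.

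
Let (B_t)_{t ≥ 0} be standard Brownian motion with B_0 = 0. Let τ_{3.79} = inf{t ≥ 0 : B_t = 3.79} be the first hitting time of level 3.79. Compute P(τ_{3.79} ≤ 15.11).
P(τ_{3.79} ≤ 15.11) = 2(1 − Φ(3.79/√15.11)) = 2(1 − Φ(0.9750)) ≈ 0.3296

By the reflection principle for standard BM, P(τ_b ≤ t) = 2 · P(B_t ≥ b). Since B_t ~ N(0, t), P(B_t ≥ 3.79) = 1 − Φ(3.79/√t) = 1 − Φ(3.79/√15.11) = 1 − Φ(0.9750) ≈ 0.16478. Doubling: P(τ_{3.79} ≤ 15.11) ≈ 2 · 0.16478 = 0.32956 ≈ 0.3296.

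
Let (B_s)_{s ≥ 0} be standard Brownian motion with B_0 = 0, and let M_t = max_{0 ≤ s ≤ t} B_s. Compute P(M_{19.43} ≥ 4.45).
P(M_{19.43} ≥ 4.45) = 2·P(B_{19.43} ≥ 4.45) = 2(1 − Φ(4.45/√19.43)) ≈ 0.3127

By the reflection principle for Brownian motion, P(M_t ≥ a) = 2 · P(B_t ≥ a) for a ≥ 0. Since B_t ~ N(0, t), P(B_t ≥ 4.45) = 1 − Φ(4.45/√t) = 1 − Φ(4.45/√19.43) = 1 − Φ(1.0095). So
  P(M_{19.43} ≥ 4.45) = 2(1 − Φ(1.0095)) ≈ 0.3127.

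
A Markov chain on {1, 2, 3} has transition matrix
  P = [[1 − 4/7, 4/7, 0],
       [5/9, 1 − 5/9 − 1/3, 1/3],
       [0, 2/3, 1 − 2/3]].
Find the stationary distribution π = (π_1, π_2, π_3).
π = (35/89, 36/89, 18/89)

This is a birth-death chain on three states, which satisfies detailed balance: π_1 · P_{12} = π_2 · P_{21} and π_2 · P_{23} = π_3 · P_{32}.
From π_1 · 4/7 = π_2 · 5/9: π_2/π_1 = (4/7)/(5/9) = 36/35.
From π_2 · 1/3 = π_3 · 2/3: π_3/π_2 = (1/3)/(2/3) = 1/2.
Take π_1 proportional to 1; then unnormalized π = (1, 36/35, 18/35). Normalize by dividing by the sum 89/35:
  π = (35/89, 36/89, 18/89).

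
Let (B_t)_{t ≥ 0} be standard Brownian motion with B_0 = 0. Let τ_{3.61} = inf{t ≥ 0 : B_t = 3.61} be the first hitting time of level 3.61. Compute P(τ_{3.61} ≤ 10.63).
P(τ_{3.61} ≤ 10.63) = 2(1 − Φ(3.61/√10.63)) = 2(1 − Φ(1.1072)) ≈ 0.2682

By the reflection principle for standard BM, P(τ_b ≤ t) = 2 · P(B_t ≥ b). Since B_t ~ N(0, t), P(B_t ≥ 3.61) = 1 − Φ(3.61/√t) = 1 − Φ(3.61/√10.63) = 1 − Φ(1.1072) ≈ 0.13410. Doubling: P(τ_{3.61} ≤ 10.63) ≈ 2 · 0.13410 = 0.26820 ≈ 0.2682.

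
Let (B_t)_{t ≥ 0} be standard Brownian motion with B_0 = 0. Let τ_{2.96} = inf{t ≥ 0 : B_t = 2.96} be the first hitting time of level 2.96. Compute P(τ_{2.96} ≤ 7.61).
P(τ_{2.96} ≤ 7.61) = 2(1 − Φ(2.96/√7.61)) = 2(1 − Φ(1.0730)) ≈ 0.2833

By the reflection principle for standard BM, P(τ_b ≤ t) = 2 · P(B_t ≥ b). Since B_t ~ N(0, t), P(B_t ≥ 2.96) = 1 − Φ(2.96/√t) = 1 − Φ(2.96/√7.61) = 1 − Φ(1.0730) ≈ 0.14164. Doubling: P(τ_{2.96} ≤ 7.61) ≈ 2 · 0.14164 = 0.28328 ≈ 0.2833.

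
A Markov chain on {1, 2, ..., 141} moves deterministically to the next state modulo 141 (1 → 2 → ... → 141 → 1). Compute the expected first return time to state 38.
E[T_38 | X_0 = 38] = 141

The chain cycles deterministically, so starting at state 38 it returns in exactly 141 steps. Equivalently, the stationary distribution is uniform π_j = 1/141 for every state j, so by Kac's formula E[T_38] = 1/π_38 = 141.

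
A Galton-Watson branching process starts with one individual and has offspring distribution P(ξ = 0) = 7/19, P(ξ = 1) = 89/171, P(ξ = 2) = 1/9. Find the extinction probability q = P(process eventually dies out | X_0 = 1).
q = 1

Mean offspring μ = 0·7/19 + 1·89/171 + 2·1/9 = 127/171 ≤ 1. For μ ≤ 1 with offspring not concentrated at 1, the Galton-Watson process goes extinct almost surely, so q = 1.
(Algebraic check: The pgf is f(s) = 7/19 + 89/171·s + 1/9·s². The extinction probability q is the smallest fixed point of f in [0, 1]. Setting s = f(s):
  1/9·s² + (89/171 − 1)·s + 7/19 = 0
  1/9·s² − (7/19 + 1/9)·s + 7/19 = 0
which factors as (s − 1)·(1/9·s − 7/19) = 0, giving roots s = 1 and s = (7/19)/(1/9) = 63/19. Since 63/19 ≥ 1, the smallest root in [0, 1] is s = 1.)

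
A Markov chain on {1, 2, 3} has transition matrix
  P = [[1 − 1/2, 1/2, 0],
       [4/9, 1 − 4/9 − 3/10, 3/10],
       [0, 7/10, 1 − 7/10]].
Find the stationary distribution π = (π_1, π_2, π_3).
π = (28/73, 63/146, 27/146)

This is a birth-death chain on three states, which satisfies detailed balance: π_1 · P_{12} = π_2 · P_{21} and π_2 · P_{23} = π_3 · P_{32}.
From π_1 · 1/2 = π_2 · 4/9: π_2/π_1 = (1/2)/(4/9) = 9/8.
From π_2 · 3/10 = π_3 · 7/10: π_3/π_2 = (3/10)/(7/10) = 3/7.
Take π_1 proportional to 1; then unnormalized π = (1, 9/8, 27/56). Normalize by dividing by the sum 73/28:
  π = (28/73, 63/146, 27/146).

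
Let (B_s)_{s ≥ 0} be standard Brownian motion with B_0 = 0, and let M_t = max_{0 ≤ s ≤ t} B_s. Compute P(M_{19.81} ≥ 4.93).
P(M_{19.81} ≥ 4.93) = 2·P(B_{19.81} ≥ 4.93) = 2(1 − Φ(4.93/√19.81)) ≈ 0.2680

By the reflection principle for Brownian motion, P(M_t ≥ a) = 2 · P(B_t ≥ a) for a ≥ 0. Since B_t ~ N(0, t), P(B_t ≥ 4.93) = 1 − Φ(4.93/√t) = 1 − Φ(4.93/√19.81) = 1 − Φ(1.1077). So
  P(M_{19.81} ≥ 4.93) = 2(1 − Φ(1.1077)) ≈ 0.2680.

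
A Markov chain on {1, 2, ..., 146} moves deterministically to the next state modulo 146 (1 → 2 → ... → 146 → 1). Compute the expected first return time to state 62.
E[T_62 | X_0 = 62] = 146

The chain cycles deterministically, so starting at state 62 it returns in exactly 146 steps. Equivalently, the stationary distribution is uniform π_j = 1/146 for every state j, so by Kac's formula E[T_62] = 1/π_62 = 146.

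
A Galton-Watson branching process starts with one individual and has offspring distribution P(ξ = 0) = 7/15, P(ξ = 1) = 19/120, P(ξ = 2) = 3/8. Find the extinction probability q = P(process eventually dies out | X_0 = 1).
q = 1

Mean offspring μ = 0·7/15 + 1·19/120 + 2·3/8 = 109/120 ≤ 1. For μ ≤ 1 with offspring not concentrated at 1, the Galton-Watson process goes extinct almost surely, so q = 1.
(Algebraic check: The pgf is f(s) = 7/15 + 19/120·s + 3/8·s². The extinction probability q is the smallest fixed point of f in [0, 1]. Setting s = f(s):
  3/8·s² + (19/120 − 1)·s + 7/15 = 0
  3/8·s² − (7/15 + 3/8)·s + 7/15 = 0
which factors as (s − 1)·(3/8·s − 7/15) = 0, giving roots s = 1 and s = (7/15)/(3/8) = 56/45. Since 56/45 ≥ 1, the smallest root in [0, 1] is s = 1.)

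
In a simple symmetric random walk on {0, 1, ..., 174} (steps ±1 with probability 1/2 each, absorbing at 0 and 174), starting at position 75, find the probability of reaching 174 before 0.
P(hit 174 before 0) = 75/174 = 25/58

Let u_k = P(hit 174 before 0 | start at k). Then u_0 = 0, u_174 = 1, and u_k = u_{k-1}/2 + u_{k+1}/2 for 1 ≤ k ≤ 173. This harmonic recurrence is solved by u_k = k/174, giving u_75 = 75/174 = 25/58.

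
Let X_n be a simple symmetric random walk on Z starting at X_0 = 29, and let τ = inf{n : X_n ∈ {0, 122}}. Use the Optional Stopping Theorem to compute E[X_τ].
E[X_τ] = 29

X_n is a martingale and τ is a bounded-mean stopping time (indeed τ is finite a.s. with bounded expectation since the walk is in a bounded region). By the OST, E[X_τ] = E[X_0] = 29. Equivalently: E[X_τ] = 122 · P(hit 122 first) + 0 · P(hit 0 first) = 122 · (29/122) = 29.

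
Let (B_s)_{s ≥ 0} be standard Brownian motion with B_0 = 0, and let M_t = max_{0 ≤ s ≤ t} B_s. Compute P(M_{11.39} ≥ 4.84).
P(M_{11.39} ≥ 4.84) = 2·P(B_{11.39} ≥ 4.84) = 2(1 − Φ(4.84/√11.39)) ≈ 0.1515

By the reflection principle for Brownian motion, P(M_t ≥ a) = 2 · P(B_t ≥ a) for a ≥ 0. Since B_t ~ N(0, t), P(B_t ≥ 4.84) = 1 − Φ(4.84/√t) = 1 − Φ(4.84/√11.39) = 1 − Φ(1.4341). So
  P(M_{11.39} ≥ 4.84) = 2(1 − Φ(1.4341)) ≈ 0.1515.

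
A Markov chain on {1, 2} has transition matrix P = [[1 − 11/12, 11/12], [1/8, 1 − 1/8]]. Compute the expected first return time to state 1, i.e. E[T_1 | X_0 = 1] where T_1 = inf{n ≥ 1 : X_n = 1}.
E[T_1 | X_0 = 1] = 1/π_1 = 25/3

For an irreducible recurrent Markov chain with stationary distribution π, E[T_i | X_0 = i] = 1/π_i (Kac's formula). Here π_1 = (1/8)/(11/12 + 1/8) = (1/8)/(25/24) = 3/25, so E[T_1 | X_0 = 1] = 1/π_1 = (11/12 + 1/8)/(1/8) = (25/24)/(1/8) = 25/3.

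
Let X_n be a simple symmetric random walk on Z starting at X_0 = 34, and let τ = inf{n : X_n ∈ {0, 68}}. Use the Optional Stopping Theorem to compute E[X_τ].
E[X_τ] = 34

X_n is a martingale and τ is a bounded-mean stopping time (indeed τ is finite a.s. with bounded expectation since the walk is in a bounded region). By the OST, E[X_τ] = E[X_0] = 34. Equivalently: E[X_τ] = 68 · P(hit 68 first) + 0 · P(hit 0 first) = 68 · (34/68) = 34.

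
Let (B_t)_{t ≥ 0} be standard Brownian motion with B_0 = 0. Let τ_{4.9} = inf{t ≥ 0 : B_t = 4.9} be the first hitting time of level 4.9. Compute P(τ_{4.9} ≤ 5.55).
P(τ_{4.9} ≤ 5.55) = 2(1 − Φ(4.9/√5.55)) = 2(1 − Φ(2.0799)) ≈ 0.0375

By the reflection principle for standard BM, P(τ_b ≤ t) = 2 · P(B_t ≥ b). Since B_t ~ N(0, t), P(B_t ≥ 4.9) = 1 − Φ(4.9/√t) = 1 − Φ(4.9/√5.55) = 1 − Φ(2.0799) ≈ 0.01877. Doubling: P(τ_{4.9} ≤ 5.55) ≈ 2 · 0.01877 = 0.03754 ≈ 0.0375.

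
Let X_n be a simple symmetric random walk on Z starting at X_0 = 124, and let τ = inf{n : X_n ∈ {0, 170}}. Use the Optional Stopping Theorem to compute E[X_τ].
E[X_τ] = 124

X_n is a martingale and τ is a bounded-mean stopping time (indeed τ is finite a.s. with bounded expectation since the walk is in a bounded region). By the OST, E[X_τ] = E[X_0] = 124. Equivalently: E[X_τ] = 170 · P(hit 170 first) + 0 · P(hit 0 first) = 170 · (124/170) = 124.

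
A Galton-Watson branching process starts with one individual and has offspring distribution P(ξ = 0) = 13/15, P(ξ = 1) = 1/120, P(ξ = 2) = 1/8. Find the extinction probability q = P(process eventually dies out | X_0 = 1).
q = 1

Mean offspring μ = 0·13/15 + 1·1/120 + 2·1/8 = 31/120 ≤ 1. For μ ≤ 1 with offspring not concentrated at 1, the Galton-Watson process goes extinct almost surely, so q = 1.
(Algebraic check: The pgf is f(s) = 13/15 + 1/120·s + 1/8·s². The extinction probability q is the smallest fixed point of f in [0, 1]. Setting s = f(s):
  1/8·s² + (1/120 − 1)·s + 13/15 = 0
  1/8·s² − (13/15 + 1/8)·s + 13/15 = 0
which factors as (s − 1)·(1/8·s − 13/15) = 0, giving roots s = 1 and s = (13/15)/(1/8) = 104/15. Since 104/15 ≥ 1, the smallest root in [0, 1] is s = 1.)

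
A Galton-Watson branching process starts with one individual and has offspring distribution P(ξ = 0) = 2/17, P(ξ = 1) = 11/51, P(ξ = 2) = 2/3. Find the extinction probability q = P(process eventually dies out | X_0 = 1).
q = 3/17

The pgf is f(s) = 2/17 + 11/51·s + 2/3·s². The extinction probability q is the smallest fixed point of f in [0, 1]. Setting s = f(s):
  2/3·s² + (11/51 − 1)·s + 2/17 = 0
  2/3·s² − (2/17 + 2/3)·s + 2/17 = 0
which factors as (s − 1)·(2/3·s − 2/17) = 0, giving roots s = 1 and s = (2/17)/(2/3) = 3/17.
Mean offspring μ = 11/51 + 2·2/3 = 79/51 > 1 (supercritical), so q < 1. The extinction probability is the smaller root: q = (2/17)/(2/3) = 3/17.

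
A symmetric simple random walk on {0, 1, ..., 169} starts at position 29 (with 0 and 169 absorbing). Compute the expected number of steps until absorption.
E[τ | X_0 = 29] = 4060

Let v_k = E[τ | X_0 = k]. Boundary: v_0 = v_169 = 0. Recurrence: v_k = 1 + (v_{k-1} + v_{k+1})/2 for 1 ≤ k ≤ 168. The particular solution to v_k − (v_{k-1} + v_{k+1})/2 = 1 is v_k = −k^2. Adding homogeneous solution A + B k and matching boundaries gives v_k = k (169 − k). Substituting k = 29: v_29 = 29 · 140 = 4060.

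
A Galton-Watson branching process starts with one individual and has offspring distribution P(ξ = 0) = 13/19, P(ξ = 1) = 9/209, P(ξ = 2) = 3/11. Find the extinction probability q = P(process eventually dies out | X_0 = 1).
q = 1

Mean offspring μ = 0·13/19 + 1·9/209 + 2·3/11 = 123/209 ≤ 1. For μ ≤ 1 with offspring not concentrated at 1, the Galton-Watson process goes extinct almost surely, so q = 1.
(Algebraic check: The pgf is f(s) = 13/19 + 9/209·s + 3/11·s². The extinction probability q is the smallest fixed point of f in [0, 1]. Setting s = f(s):
  3/11·s² + (9/209 − 1)·s + 13/19 = 0
  3/11·s² − (13/19 + 3/11)·s + 13/19 = 0
which factors as (s − 1)·(3/11·s − 13/19) = 0, giving roots s = 1 and s = (13/19)/(3/11) = 143/57. Since 143/57 ≥ 1, the smallest root in [0, 1] is s = 1.)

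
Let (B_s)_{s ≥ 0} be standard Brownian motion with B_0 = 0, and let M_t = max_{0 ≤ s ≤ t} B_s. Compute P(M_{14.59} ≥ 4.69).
P(M_{14.59} ≥ 4.69) = 2·P(B_{14.59} ≥ 4.69) = 2(1 − Φ(4.69/√14.59)) ≈ 0.2195

By the reflection principle for Brownian motion, P(M_t ≥ a) = 2 · P(B_t ≥ a) for a ≥ 0. Since B_t ~ N(0, t), P(B_t ≥ 4.69) = 1 − Φ(4.69/√t) = 1 − Φ(4.69/√14.59) = 1 − Φ(1.2278). So
  P(M_{14.59} ≥ 4.69) = 2(1 − Φ(1.2278)) ≈ 0.2195.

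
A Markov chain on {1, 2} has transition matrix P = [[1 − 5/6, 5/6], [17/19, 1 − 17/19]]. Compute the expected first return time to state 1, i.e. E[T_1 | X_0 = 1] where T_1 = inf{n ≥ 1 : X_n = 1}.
E[T_1 | X_0 = 1] = 1/π_1 = 197/102

For an irreducible recurrent Markov chain with stationary distribution π, E[T_i | X_0 = i] = 1/π_i (Kac's formula). Here π_1 = (17/19)/(5/6 + 17/19) = (17/19)/(197/114) = 102/197, so E[T_1 | X_0 = 1] = 1/π_1 = (5/6 + 17/19)/(17/19) = (197/114)/(17/19) = 197/102.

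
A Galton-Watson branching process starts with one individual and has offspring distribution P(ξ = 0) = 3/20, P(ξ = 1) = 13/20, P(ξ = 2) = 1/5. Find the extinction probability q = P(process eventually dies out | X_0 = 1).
q = 3/4

The pgf is f(s) = 3/20 + 13/20·s + 1/5·s². The extinction probability q is the smallest fixed point of f in [0, 1]. Setting s = f(s):
  1/5·s² + (13/20 − 1)·s + 3/20 = 0
  1/5·s² − (3/20 + 1/5)·s + 3/20 = 0
which factors as (s − 1)·(1/5·s − 3/20) = 0, giving roots s = 1 and s = (3/20)/(1/5) = 3/4.
Mean offspring μ = 13/20 + 2·1/5 = 21/20 > 1 (supercritical), so q < 1. The extinction probability is the smaller root: q = (3/20)/(1/5) = 3/4.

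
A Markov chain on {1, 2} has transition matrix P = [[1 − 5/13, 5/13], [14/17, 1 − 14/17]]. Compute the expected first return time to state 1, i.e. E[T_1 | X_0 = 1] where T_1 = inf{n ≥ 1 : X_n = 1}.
E[T_1 | X_0 = 1] = 1/π_1 = 267/182

For an irreducible recurrent Markov chain with stationary distribution π, E[T_i | X_0 = i] = 1/π_i (Kac's formula). Here π_1 = (14/17)/(5/13 + 14/17) = (14/17)/(267/221) = 182/267, so E[T_1 | X_0 = 1] = 1/π_1 = (5/13 + 14/17)/(14/17) = (267/221)/(14/17) = 267/182.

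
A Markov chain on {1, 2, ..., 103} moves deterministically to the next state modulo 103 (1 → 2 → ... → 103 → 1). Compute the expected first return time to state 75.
E[T_75 | X_0 = 75] = 103

The chain cycles deterministically, so starting at state 75 it returns in exactly 103 steps. Equivalently, the stationary distribution is uniform π_j = 1/103 for every state j, so by Kac's formula E[T_75] = 1/π_75 = 103.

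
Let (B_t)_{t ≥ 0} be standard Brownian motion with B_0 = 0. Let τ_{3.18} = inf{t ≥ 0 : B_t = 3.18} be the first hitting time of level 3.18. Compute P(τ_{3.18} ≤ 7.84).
P(τ_{3.18} ≤ 7.84) = 2(1 − Φ(3.18/√7.84)) = 2(1 − Φ(1.1357)) ≈ 0.2561

By the reflection principle for standard BM, P(τ_b ≤ t) = 2 · P(B_t ≥ b). Since B_t ~ N(0, t), P(B_t ≥ 3.18) = 1 − Φ(3.18/√t) = 1 − Φ(3.18/√7.84) = 1 − Φ(1.1357) ≈ 0.12804. Doubling: P(τ_{3.18} ≤ 7.84) ≈ 2 · 0.12804 = 0.25608 ≈ 0.2561.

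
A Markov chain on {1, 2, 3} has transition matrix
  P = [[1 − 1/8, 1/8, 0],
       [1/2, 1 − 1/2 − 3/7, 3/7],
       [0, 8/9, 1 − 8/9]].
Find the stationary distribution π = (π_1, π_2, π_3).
π = (224/307, 56/307, 27/307)

This is a birth-death chain on three states, which satisfies detailed balance: π_1 · P_{12} = π_2 · P_{21} and π_2 · P_{23} = π_3 · P_{32}.
From π_1 · 1/8 = π_2 · 1/2: π_2/π_1 = (1/8)/(1/2) = 1/4.
From π_2 · 3/7 = π_3 · 8/9: π_3/π_2 = (3/7)/(8/9) = 27/56.
Take π_1 proportional to 1; then unnormalized π = (1, 1/4, 27/224). Normalize by dividing by the sum 307/224:
  π = (224/307, 56/307, 27/307).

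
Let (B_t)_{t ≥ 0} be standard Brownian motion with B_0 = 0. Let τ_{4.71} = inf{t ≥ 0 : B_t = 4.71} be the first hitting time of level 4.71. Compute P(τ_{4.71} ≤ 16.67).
P(τ_{4.71} ≤ 16.67) = 2(1 − Φ(4.71/√16.67)) = 2(1 − Φ(1.1536)) ≈ 0.2487

By the reflection principle for standard BM, P(τ_b ≤ t) = 2 · P(B_t ≥ b). Since B_t ~ N(0, t), P(B_t ≥ 4.71) = 1 − Φ(4.71/√t) = 1 − Φ(4.71/√16.67) = 1 − Φ(1.1536) ≈ 0.12433. Doubling: P(τ_{4.71} ≤ 16.67) ≈ 2 · 0.12433 = 0.24866 ≈ 0.2487.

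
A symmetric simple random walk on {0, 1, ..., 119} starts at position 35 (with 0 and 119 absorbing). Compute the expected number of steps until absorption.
E[τ | X_0 = 35] = 2940

Let v_k = E[τ | X_0 = k]. Boundary: v_0 = v_119 = 0. Recurrence: v_k = 1 + (v_{k-1} + v_{k+1})/2 for 1 ≤ k ≤ 118. The particular solution to v_k − (v_{k-1} + v_{k+1})/2 = 1 is v_k = −k^2. Adding homogeneous solution A + B k and matching boundaries gives v_k = k (119 − k). Substituting k = 35: v_35 = 35 · 84 = 2940.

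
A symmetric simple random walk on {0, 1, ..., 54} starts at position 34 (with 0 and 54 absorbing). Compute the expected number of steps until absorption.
E[τ | X_0 = 34] = 680

Let v_k = E[τ | X_0 = k]. Boundary: v_0 = v_54 = 0. Recurrence: v_k = 1 + (v_{k-1} + v_{k+1})/2 for 1 ≤ k ≤ 53. The particular solution to v_k − (v_{k-1} + v_{k+1})/2 = 1 is v_k = −k^2. Adding homogeneous solution A + B k and matching boundaries gives v_k = k (54 − k). Substituting k = 34: v_34 = 34 · 20 = 680.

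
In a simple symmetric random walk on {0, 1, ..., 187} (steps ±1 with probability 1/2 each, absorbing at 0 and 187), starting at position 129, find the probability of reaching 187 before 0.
P(hit 187 before 0) = 129/187

Let u_k = P(hit 187 before 0 | start at k). Then u_0 = 0, u_187 = 1, and u_k = u_{k-1}/2 + u_{k+1}/2 for 1 ≤ k ≤ 186. This harmonic recurrence is solved by u_k = k/187, giving u_129 = 129/187.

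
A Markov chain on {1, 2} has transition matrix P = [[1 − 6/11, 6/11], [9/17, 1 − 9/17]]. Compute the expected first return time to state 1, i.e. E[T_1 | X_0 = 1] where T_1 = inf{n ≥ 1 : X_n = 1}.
E[T_1 | X_0 = 1] = 1/π_1 = 67/33

For an irreducible recurrent Markov chain with stationary distribution π, E[T_i | X_0 = i] = 1/π_i (Kac's formula). Here π_1 = (9/17)/(6/11 + 9/17) = (9/17)/(201/187) = 33/67, so E[T_1 | X_0 = 1] = 1/π_1 = (6/11 + 9/17)/(9/17) = (201/187)/(9/17) = 67/33.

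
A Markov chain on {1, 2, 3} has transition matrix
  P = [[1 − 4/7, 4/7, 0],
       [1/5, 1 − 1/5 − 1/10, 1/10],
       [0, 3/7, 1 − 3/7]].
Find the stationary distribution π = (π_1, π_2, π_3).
π = (21/95, 12/19, 14/95)

This is a birth-death chain on three states, which satisfies detailed balance: π_1 · P_{12} = π_2 · P_{21} and π_2 · P_{23} = π_3 · P_{32}.
From π_1 · 4/7 = π_2 · 1/5: π_2/π_1 = (4/7)/(1/5) = 20/7.
From π_2 · 1/10 = π_3 · 3/7: π_3/π_2 = (1/10)/(3/7) = 7/30.
Take π_1 proportional to 1; then unnormalized π = (1, 20/7, 2/3). Normalize by dividing by the sum 95/21:
  π = (21/95, 12/19, 14/95).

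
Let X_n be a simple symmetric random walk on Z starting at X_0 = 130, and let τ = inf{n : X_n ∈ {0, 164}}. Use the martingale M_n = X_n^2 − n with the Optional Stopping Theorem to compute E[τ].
E[τ] = 4420

M_n = X_n^2 − n is a martingale (since E[X_{n+1}^2 | F_n] = X_n^2 + 1). By OST (τ has finite mean in a bounded region), E[M_τ] = E[M_0] = X_0^2 − 0 = 130^2 = 16900. Also E[M_τ] = E[X_τ^2] − E[τ]. The walk exits at 0 or 164, with P(hit 164 first) = 130/164, so E[X_τ^2] = 164^2 · 130/164 + 0 = 21320. Thus E[τ] = E[X_τ^2] − E[M_τ] = 21320 − 16900 = 4420 = 130(164 − 130) = 4420.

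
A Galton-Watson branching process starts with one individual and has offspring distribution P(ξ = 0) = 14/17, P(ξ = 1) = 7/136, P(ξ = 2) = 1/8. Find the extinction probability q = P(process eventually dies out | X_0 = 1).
q = 1

Mean offspring μ = 0·14/17 + 1·7/136 + 2·1/8 = 41/136 ≤ 1. For μ ≤ 1 with offspring not concentrated at 1, the Galton-Watson process goes extinct almost surely, so q = 1.
(Algebraic check: The pgf is f(s) = 14/17 + 7/136·s + 1/8·s². The extinction probability q is the smallest fixed point of f in [0, 1]. Setting s = f(s):
  1/8·s² + (7/136 − 1)·s + 14/17 = 0
  1/8·s² − (14/17 + 1/8)·s + 14/17 = 0
which factors as (s − 1)·(1/8·s − 14/17) = 0, giving roots s = 1 and s = (14/17)/(1/8) = 112/17. Since 112/17 ≥ 1, the smallest root in [0, 1] is s = 1.)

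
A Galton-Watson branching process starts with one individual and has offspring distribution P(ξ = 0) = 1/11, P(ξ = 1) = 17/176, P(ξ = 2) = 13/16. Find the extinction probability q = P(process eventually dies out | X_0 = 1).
q = 16/143

The pgf is f(s) = 1/11 + 17/176·s + 13/16·s². The extinction probability q is the smallest fixed point of f in [0, 1]. Setting s = f(s):
  13/16·s² + (17/176 − 1)·s + 1/11 = 0
  13/16·s² − (1/11 + 13/16)·s + 1/11 = 0
which factors as (s − 1)·(13/16·s − 1/11) = 0, giving roots s = 1 and s = (1/11)/(13/16) = 16/143.
Mean offspring μ = 17/176 + 2·13/16 = 303/176 > 1 (supercritical), so q < 1. The extinction probability is the smaller root: q = (1/11)/(13/16) = 16/143.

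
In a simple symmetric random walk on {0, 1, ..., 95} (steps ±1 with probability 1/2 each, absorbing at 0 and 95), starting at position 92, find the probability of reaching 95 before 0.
P(hit 95 before 0) = 92/95

Let u_k = P(hit 95 before 0 | start at k). Then u_0 = 0, u_95 = 1, and u_k = u_{k-1}/2 + u_{k+1}/2 for 1 ≤ k ≤ 94. This harmonic recurrence is solved by u_k = k/95, giving u_92 = 92/95.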